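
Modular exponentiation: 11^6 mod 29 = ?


11^1 mod 29 = 11
11^2 mod 29 = 5
11^3 mod 29 = 26
11^4 mod 29 = 25
11^5 mod 29 = 14
11^6 mod 29 = 9


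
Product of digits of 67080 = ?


6 × 7 × 0 × 8 × 0 = 0


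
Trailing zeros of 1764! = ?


floor(1764/5) = 352
floor(1764/25) = 70
floor(1764/125) = 14
floor(1764/625) = 2
Total = 438

438 trailing zeros


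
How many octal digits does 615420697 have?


615420697 in base 8 = 4453511431
Number of digits = 10

10 digits (base 8)


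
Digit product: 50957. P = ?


5 × 0 × 9 × 5 × 7 = 0


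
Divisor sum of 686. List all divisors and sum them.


Divisors of 686: 1, 2, 7, 14, 49, 98, 343, 686
Sum = 1 + 2 + 7 + 14 + 49 + 98 + 343 + 686 = 1200

σ(686) = 1200


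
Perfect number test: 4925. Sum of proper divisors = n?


Proper divisors of 4925: 1, 5, 25, 197, 985
Sum = 1 + 5 + 25 + 197 + 985 = 1213

No, 4925 is not perfect (1213 ≠ 4925)


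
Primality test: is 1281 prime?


1281 / 3 = 427 (exact division)
1281 is NOT prime.

No, 1281 is not prime


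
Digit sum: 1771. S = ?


1 + 7 + 7 + 1 = 16


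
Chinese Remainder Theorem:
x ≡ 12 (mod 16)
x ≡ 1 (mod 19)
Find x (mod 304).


M = 16*19 = 304
M1 = M/16 = 19, M2 = M/19 = 16
M1^(-1) mod 16 = 11, M2^(-1) mod 19 = 6
x = 12*19*11 + 1*16*6 = 2604
2604 mod 304 = 172
Check: 172 mod 16 = 12 ✓, 172 mod 19 = 1 ✓

x ≡ 172 (mod 304)


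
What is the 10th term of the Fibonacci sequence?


Sequence: 1, 1, 2, 3, 5, 8, 13, 21, 34, 55
F(10) = 55


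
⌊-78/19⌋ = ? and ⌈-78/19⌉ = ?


-78/19 = -4.1053
floor = -5
ceil = -4

floor = -5, ceil = -4


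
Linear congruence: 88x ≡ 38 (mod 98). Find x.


GCD(88, 98) = 2 divides 38
Divide: 44x ≡ 19 (mod 49)
x ≡ 6 (mod 49)


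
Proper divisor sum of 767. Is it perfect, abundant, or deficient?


Proper divisors: 1, 13, 59
Sum = 1 + 13 + 59 = 73
73 < 767 → deficient

s(767) = 73 (deficient)


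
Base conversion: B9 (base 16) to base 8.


B9 (base 16) = 185 (decimal)
185 (decimal) = 271 (base 8)


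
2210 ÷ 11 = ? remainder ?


2210 = 11 * 200 + 10
Check: 2200 + 10 = 2210

q = 200, r = 10


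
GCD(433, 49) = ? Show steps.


433 = 8 * 49 + 41
49 = 1 * 41 + 8
41 = 5 * 8 + 1
8 = 8 * 1 + 0
GCD = 1


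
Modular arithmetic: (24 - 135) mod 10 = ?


24 - 135 = -111
-111 mod 10 = 9


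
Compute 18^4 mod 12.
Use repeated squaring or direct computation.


18^1 mod 12 = 6
18^2 mod 12 = 0
18^3 mod 12 = 0
18^4 mod 12 = 0


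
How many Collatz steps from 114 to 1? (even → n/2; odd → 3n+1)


114 → 57 → 172 → 86 → 43 → 130 → 65 → 196 → 98 → 49 → 148 → 74 → 37 → 112 → 56 → 28 → 14 → 7 → 22 → 11 → 34 → 17 → 52 → 26 → 13 → 40 → 20 → 10 → 5 → 16 → 8 → 4 → 2 → 1
Total steps = 33

33 steps


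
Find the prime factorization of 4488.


4488 / 2 = 2244
2244 / 2 = 1122
1122 / 2 = 561
561 / 3 = 187
187 / 11 = 17
17 / 17 = 1
4488 = 2^3 × 3 × 11 × 17


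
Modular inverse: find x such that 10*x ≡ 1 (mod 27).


Use the extended Euclidean algorithm on (27, 10); each row r = 27*s + 10*t:
r=27, s=1, t=0
r=10, s=0, t=1
q=2: r=7, s=1, t=-2   [27*(1) + 10*(-2) = 7]
q=1: r=3, s=-1, t=3   [27*(-1) + 10*(3) = 3]
q=2: r=1, s=3, t=-8   [27*(3) + 10*(-8) = 1]
q=3: r=0, s=-10, t=27   [27*(-10) + 10*(27) = 0]
GCD = 1 with t = -8, so 10*(-8) ≡ 1 (mod 27)
Inverse = -8 mod 27 = 19
Check: 10 * 19 = 190 ≡ 1 (mod 27)

10^(-1) ≡ 19 (mod 27)


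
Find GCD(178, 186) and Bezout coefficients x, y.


Tabular extended Euclidean (each row: r = 178*s + 186*t):
r=178, s=1, t=0
r=186, s=0, t=1
q=0: r=178, s=1, t=0   [178*(1) + 186*(0) = 178]
q=1: r=8, s=-1, t=1   [178*(-1) + 186*(1) = 8]
q=22: r=2, s=23, t=-22   [178*(23) + 186*(-22) = 2]
q=4: r=0, s=-93, t=89   [178*(-93) + 186*(89) = 0]
GCD = 2; from the row with r=2: x=23, y=-22
Check: 178*(23) + 186*(-22) = 4094 - 4092 = 2

GCD = 2, x = 23, y = -22


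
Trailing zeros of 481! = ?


floor(481/5) = 96
floor(481/25) = 19
floor(481/125) = 3
Total = 118

118 trailing zeros


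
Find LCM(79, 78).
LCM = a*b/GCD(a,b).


GCD(79, 78) = 1
LCM = 79*78/1 = 6162/1 = 6162

LCM = 6162


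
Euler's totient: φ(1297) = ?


1297 = 1297
Prime factors: 1297
φ(1297) = 1297 × (1-1/1297)
= 1297 × 1296/1297 = 1296

φ(1297) = 1296


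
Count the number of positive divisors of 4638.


4638 = 2^1 × 3^1 × 773^1
d(4638) = (1+1) × (1+1) × (1+1) = 8

8 divisors


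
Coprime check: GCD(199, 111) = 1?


Euclidean algorithm:
199 = 1 * 111 + 88
111 = 1 * 88 + 23
88 = 3 * 23 + 19
23 = 1 * 19 + 4
19 = 4 * 4 + 3
4 = 1 * 3 + 1
3 = 3 * 1 + 0
GCD(199, 111) = 1

Yes, coprime (GCD = 1)


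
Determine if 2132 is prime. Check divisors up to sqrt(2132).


2132 / 2 = 1066 (exact division)
2132 is NOT prime.

No, 2132 is not prime


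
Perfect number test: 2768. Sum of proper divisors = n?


Proper divisors of 2768: 1, 2, 4, 8, 16, 173, 346, 692, 1384
Sum = 1 + 2 + 4 + 8 + 16 + 173 + 346 + 692 + 1384 = 2626

No, 2768 is not perfect (2626 ≠ 2768)


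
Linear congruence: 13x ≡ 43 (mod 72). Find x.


GCD(13, 72) = 1, unique solution
a^(-1) mod 72 = 61
x = 61 * 43 mod 72 = 31

x ≡ 31 (mod 72)


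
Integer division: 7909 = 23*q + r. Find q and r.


7909 = 23 * 343 + 20
Check: 7889 + 20 = 7909

q = 343, r = 20


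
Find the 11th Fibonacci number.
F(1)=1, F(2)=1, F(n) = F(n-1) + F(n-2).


Sequence: 1, 1, 2, 3, 5, 8, 13, 21, 34, 55, 89
F(11) = 89


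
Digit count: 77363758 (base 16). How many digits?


77363758 in base 16 = 49C7A2E
Number of digits = 7

7 digits (base 16)


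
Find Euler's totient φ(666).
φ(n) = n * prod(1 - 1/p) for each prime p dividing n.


666 = 2 × 3^2 × 37
Prime factors: 2, 3, 37
φ(666) = 666 × (1-1/2) × (1-1/3) × (1-1/37)
= 666 × 1/2 × 2/3 × 36/37 = 216

φ(666) = 216


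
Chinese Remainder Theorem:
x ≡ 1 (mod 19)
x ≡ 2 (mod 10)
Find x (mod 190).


M = 19*10 = 190
M1 = M/19 = 10, M2 = M/10 = 19
M1^(-1) mod 19 = 2, M2^(-1) mod 10 = 9
x = 1*10*2 + 2*19*9 = 362
362 mod 190 = 172
Check: 172 mod 19 = 1 ✓, 172 mod 10 = 2 ✓

x ≡ 172 (mod 190)


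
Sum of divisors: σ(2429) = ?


Divisors of 2429: 1, 7, 347, 2429
Sum = 1 + 7 + 347 + 2429 = 2784

σ(2429) = 2784


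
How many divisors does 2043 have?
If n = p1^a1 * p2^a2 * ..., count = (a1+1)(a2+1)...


2043 = 3^2 × 227^1
d(2043) = (2+1) × (1+1) = 6

6 divisors


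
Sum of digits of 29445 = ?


2 + 9 + 4 + 4 + 5 = 24


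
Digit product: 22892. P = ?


2 × 2 × 8 × 9 × 2 = 576


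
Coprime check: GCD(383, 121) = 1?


Euclidean algorithm:
383 = 3 * 121 + 20
121 = 6 * 20 + 1
20 = 20 * 1 + 0
GCD(383, 121) = 1

Yes, coprime (GCD = 1)


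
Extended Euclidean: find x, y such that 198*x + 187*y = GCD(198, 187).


Tabular extended Euclidean (each row: r = 198*s + 187*t):
r=198, s=1, t=0
r=187, s=0, t=1
q=1: r=11, s=1, t=-1   [198*(1) + 187*(-1) = 11]
q=17: r=0, s=-17, t=18   [198*(-17) + 187*(18) = 0]
GCD = 11; from the row with r=11: x=1, y=-1
Check: 198*(1) + 187*(-1) = 198 - 187 = 11

GCD = 11, x = 1, y = -1


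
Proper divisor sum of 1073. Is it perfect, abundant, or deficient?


Proper divisors: 1, 29, 37
Sum = 1 + 29 + 37 = 67
67 < 1073 → deficient

s(1073) = 67 (deficient)


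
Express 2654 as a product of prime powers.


2654 / 2 = 1327
1327 / 1327 = 1
2654 = 2 × 1327


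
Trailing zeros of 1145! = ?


floor(1145/5) = 229
floor(1145/25) = 45
floor(1145/125) = 9
floor(1145/625) = 1
Total = 284

284 trailing zeros


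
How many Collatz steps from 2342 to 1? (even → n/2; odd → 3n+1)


2342 → 1171 → 3514 → 1757 → 5272 → 2636 → 1318 → 659 → 1978 → 989 → 2968 → 1484 → 742 → 371 → 1114 → 557 → 1672 → 836 → 418 → 209 → 628 → 314 → 157 → 472 → 236 → 118 → 59 → 178 → 89 → 268 → 134 → 67 → 202 → 101 → 304 → 152 → 76 → 38 → 19 → 58 → 29 → 88 → 44 → 22 → 11 → 34 → 17 → 52 → 26 → 13 → 40 → 20 → 10 → 5 → 16 → 8 → 4 → 2 → 1
Total steps = 58

58 steps


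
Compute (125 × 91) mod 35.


125 × 91 = 11375
11375 mod 35 = 0


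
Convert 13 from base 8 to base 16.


13 (base 8) = 11 (decimal)
11 (decimal) = B (base 16)


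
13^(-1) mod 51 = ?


Use the extended Euclidean algorithm on (51, 13); each row r = 51*s + 13*t:
r=51, s=1, t=0
r=13, s=0, t=1
q=3: r=12, s=1, t=-3   [51*(1) + 13*(-3) = 12]
q=1: r=1, s=-1, t=4   [51*(-1) + 13*(4) = 1]
q=12: r=0, s=13, t=-51   [51*(13) + 13*(-51) = 0]
GCD = 1 with t = 4, so 13*(4) ≡ 1 (mod 51)
Inverse = 4 mod 51 = 4
Check: 13 * 4 = 52 ≡ 1 (mod 51)

13^(-1) ≡ 4 (mod 51)


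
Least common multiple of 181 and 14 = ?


GCD(181, 14) = 1
LCM = 181*14/1 = 2534/1 = 2534

LCM = 2534


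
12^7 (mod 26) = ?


12^1 mod 26 = 12
12^2 mod 26 = 14
12^3 mod 26 = 12
12^4 mod 26 = 14
12^5 mod 26 = 12
12^6 mod 26 = 14
12^7 mod 26 = 12


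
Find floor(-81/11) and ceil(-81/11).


-81/11 = -7.3636
floor = -8
ceil = -7

floor = -8, ceil = -7


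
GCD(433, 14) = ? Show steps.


433 = 30 * 14 + 13
14 = 1 * 13 + 1
13 = 13 * 1 + 0
GCD = 1


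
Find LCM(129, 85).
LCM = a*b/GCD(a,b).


GCD(129, 85) = 1
LCM = 129*85/1 = 10965/1 = 10965

LCM = 10965


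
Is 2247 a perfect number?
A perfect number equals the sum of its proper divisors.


Proper divisors of 2247: 1, 3, 7, 21, 107, 321, 749
Sum = 1 + 3 + 7 + 21 + 107 + 321 + 749 = 1209

No, 2247 is not perfect (1209 ≠ 2247)


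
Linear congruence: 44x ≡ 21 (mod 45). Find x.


GCD(44, 45) = 1, unique solution
a^(-1) mod 45 = 44
x = 44 * 21 mod 45 = 24

x ≡ 24 (mod 45)


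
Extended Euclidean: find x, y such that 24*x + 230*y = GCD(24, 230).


Tabular extended Euclidean (each row: r = 24*s + 230*t):
r=24, s=1, t=0
r=230, s=0, t=1
q=0: r=24, s=1, t=0   [24*(1) + 230*(0) = 24]
q=9: r=14, s=-9, t=1   [24*(-9) + 230*(1) = 14]
q=1: r=10, s=10, t=-1   [24*(10) + 230*(-1) = 10]
q=1: r=4, s=-19, t=2   [24*(-19) + 230*(2) = 4]
q=2: r=2, s=48, t=-5   [24*(48) + 230*(-5) = 2]
q=2: r=0, s=-115, t=12   [24*(-115) + 230*(12) = 0]
GCD = 2; from the row with r=2: x=48, y=-5
Check: 24*(48) + 230*(-5) = 1152 - 1150 = 2

GCD = 2, x = 48, y = -5


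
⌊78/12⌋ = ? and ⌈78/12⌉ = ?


78/12 = 6.5000
floor = 6
ceil = 7

floor = 6, ceil = 7


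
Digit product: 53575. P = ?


5 × 3 × 5 × 7 × 5 = 2625


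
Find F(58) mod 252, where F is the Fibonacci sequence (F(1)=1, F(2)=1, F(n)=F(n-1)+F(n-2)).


F(k) mod 252 for k=1..58:
1, 1, 2, 3, 5, 8, 13, 21, 34, 55, 89, 144, 233, 125, 106, 231, 85, 64, 149, 213, 110, 71, 181, 0, 181, 181, 110, 39, 149, 188, 85, 21, 106, 127, 233, 108, 89, 197, 34, 231, 13, 244, 5, 249, 2, 251, 1, 0, 1, 1, 2, 3, 5, 8, 13, 21, 34, 55
F(58) mod 252 = 55


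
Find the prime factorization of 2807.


2807 / 7 = 401
401 / 401 = 1
2807 = 7 × 401


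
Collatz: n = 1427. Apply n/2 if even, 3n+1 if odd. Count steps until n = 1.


1427 → 4282 → 2141 → 6424 → 3212 → 1606 → 803 → 2410 → 1205 → 3616 → 1808 → 904 → 452 → 226 → 113 → 340 → 170 → 85 → 256 → 128 → 64 → 32 → 16 → 8 → 4 → 2 → 1
Total steps = 26

26 steps


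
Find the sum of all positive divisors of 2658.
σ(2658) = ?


Divisors of 2658: 1, 2, 3, 6, 443, 886, 1329, 2658
Sum = 1 + 2 + 3 + 6 + 443 + 886 + 1329 + 2658 = 5328

σ(2658) = 5328


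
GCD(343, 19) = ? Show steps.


343 = 18 * 19 + 1
19 = 19 * 1 + 0
GCD = 1


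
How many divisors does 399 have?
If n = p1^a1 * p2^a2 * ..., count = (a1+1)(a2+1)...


399 = 3^1 × 7^1 × 19^1
d(399) = (1+1) × (1+1) × (1+1) = 8

8 divisors


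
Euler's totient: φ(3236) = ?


3236 = 2^2 × 809
Prime factors: 2, 809
φ(3236) = 3236 × (1-1/2) × (1-1/809)
= 3236 × 1/2 × 808/809 = 1616

φ(3236) = 1616


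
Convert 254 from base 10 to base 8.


254 (base 10) = 254 (decimal)
254 (decimal) = 376 (base 8)


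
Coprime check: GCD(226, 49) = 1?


Euclidean algorithm:
226 = 4 * 49 + 30
49 = 1 * 30 + 19
30 = 1 * 19 + 11
19 = 1 * 11 + 8
11 = 1 * 8 + 3
8 = 2 * 3 + 2
3 = 1 * 2 + 1
2 = 2 * 1 + 0
GCD(226, 49) = 1

Yes, coprime (GCD = 1)


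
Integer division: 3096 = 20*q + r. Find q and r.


3096 = 20 * 154 + 16
Check: 3080 + 16 = 3096

q = 154, r = 16


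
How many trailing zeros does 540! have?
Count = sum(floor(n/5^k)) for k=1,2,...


floor(540/5) = 108
floor(540/25) = 21
floor(540/125) = 4
Total = 133

133 trailing zeros


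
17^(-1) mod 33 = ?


Use the extended Euclidean algorithm on (33, 17); each row r = 33*s + 17*t:
r=33, s=1, t=0
r=17, s=0, t=1
q=1: r=16, s=1, t=-1   [33*(1) + 17*(-1) = 16]
q=1: r=1, s=-1, t=2   [33*(-1) + 17*(2) = 1]
q=16: r=0, s=17, t=-33   [33*(17) + 17*(-33) = 0]
GCD = 1 with t = 2, so 17*(2) ≡ 1 (mod 33)
Inverse = 2 mod 33 = 2
Check: 17 * 2 = 34 ≡ 1 (mod 33)

17^(-1) ≡ 2 (mod 33)


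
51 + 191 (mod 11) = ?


51 + 191 = 242
242 mod 11 = 0


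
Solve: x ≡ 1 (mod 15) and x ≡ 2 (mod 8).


M = 15*8 = 120
M1 = M/15 = 8, M2 = M/8 = 15
M1^(-1) mod 15 = 2, M2^(-1) mod 8 = 7
x = 1*8*2 + 2*15*7 = 226
226 mod 120 = 106
Check: 106 mod 15 = 1 ✓, 106 mod 8 = 2 ✓

x ≡ 106 (mod 120)


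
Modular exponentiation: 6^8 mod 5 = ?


6^1 mod 5 = 1
6^2 mod 5 = 1
6^3 mod 5 = 1
6^4 mod 5 = 1
6^5 mod 5 = 1
6^6 mod 5 = 1
6^7 mod 5 = 1
6^8 mod 5 = 1


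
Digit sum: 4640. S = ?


4 + 6 + 4 + 0 = 14


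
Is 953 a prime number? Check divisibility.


Check divisors up to sqrt(953) = 30.8707
No divisors found.
953 is prime.

Yes, 953 is prime


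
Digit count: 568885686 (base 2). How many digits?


568885686 in base 2 = 100001111010001000000110110110
Number of digits = 30

30 digits (base 2)


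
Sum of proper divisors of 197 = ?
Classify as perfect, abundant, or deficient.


Proper divisors: 1
Sum = 1 = 1
1 < 197 → deficient

s(197) = 1 (deficient)


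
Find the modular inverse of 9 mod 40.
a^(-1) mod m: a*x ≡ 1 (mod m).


Use the extended Euclidean algorithm on (40, 9); each row r = 40*s + 9*t:
r=40, s=1, t=0
r=9, s=0, t=1
q=4: r=4, s=1, t=-4   [40*(1) + 9*(-4) = 4]
q=2: r=1, s=-2, t=9   [40*(-2) + 9*(9) = 1]
q=4: r=0, s=9, t=-40   [40*(9) + 9*(-40) = 0]
GCD = 1 with t = 9, so 9*(9) ≡ 1 (mod 40)
Inverse = 9 mod 40 = 9
Check: 9 * 9 = 81 ≡ 1 (mod 40)

9^(-1) ≡ 9 (mod 40)


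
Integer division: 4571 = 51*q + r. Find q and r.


4571 = 51 * 89 + 32
Check: 4539 + 32 = 4571

q = 89, r = 32


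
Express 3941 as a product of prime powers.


3941 / 7 = 563
563 / 563 = 1
3941 = 7 × 563


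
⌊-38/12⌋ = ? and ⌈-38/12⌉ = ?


-38/12 = -3.1667
floor = -4
ceil = -3

floor = -4, ceil = -3


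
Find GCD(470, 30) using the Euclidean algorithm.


470 = 15 * 30 + 20
30 = 1 * 20 + 10
20 = 2 * 10 + 0
GCD = 10


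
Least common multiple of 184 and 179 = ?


GCD(184, 179) = 1
LCM = 184*179/1 = 32936/1 = 32936

LCM = 32936


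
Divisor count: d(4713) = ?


4713 = 3^1 × 1571^1
d(4713) = (1+1) × (1+1) = 4

4 divisors


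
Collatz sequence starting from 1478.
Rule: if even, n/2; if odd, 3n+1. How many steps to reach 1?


1478 → 739 → 2218 → 1109 → 3328 → 1664 → 832 → 416 → 208 → 104 → 52 → 26 → 13 → 40 → 20 → 10 → 5 → 16 → 8 → 4 → 2 → 1
Total steps = 21

21 steps


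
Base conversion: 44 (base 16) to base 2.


44 (base 16) = 68 (decimal)
68 (decimal) = 1000100 (base 2)


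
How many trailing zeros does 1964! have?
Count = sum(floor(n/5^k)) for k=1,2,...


floor(1964/5) = 392
floor(1964/25) = 78
floor(1964/125) = 15
floor(1964/625) = 3
Total = 488

488 trailing zeros


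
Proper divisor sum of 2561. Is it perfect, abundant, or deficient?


Proper divisors: 1, 13, 197
Sum = 1 + 13 + 197 = 211
211 < 2561 → deficient

s(2561) = 211 (deficient)


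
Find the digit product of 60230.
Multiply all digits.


6 × 0 × 2 × 3 × 0 = 0


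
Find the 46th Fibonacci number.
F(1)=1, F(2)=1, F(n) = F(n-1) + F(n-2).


Sequence: 1, 1, 2, 3, 5, 8, 13, 21, 34, 55, 89, 144, 233, 377, 610, 987, 1597, 2584, 4181, 6765, 10946, 17711, 28657, 46368, 75025, 121393, 196418, 317811, 514229, 832040, 1346269, 2178309, 3524578, 5702887, 9227465, 14930352, 24157817, 39088169, 63245986, 102334155, 165580141, 267914296, 433494437, 701408733, 1134903170, 1836311903
F(46) = 1836311903


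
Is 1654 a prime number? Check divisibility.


1654 / 2 = 827 (exact division)
1654 is NOT prime.

No, 1654 is not prime


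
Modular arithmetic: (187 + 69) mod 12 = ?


187 + 69 = 256
256 mod 12 = 4


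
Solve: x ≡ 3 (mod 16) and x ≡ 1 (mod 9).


M = 16*9 = 144
M1 = M/16 = 9, M2 = M/9 = 16
M1^(-1) mod 16 = 9, M2^(-1) mod 9 = 4
x = 3*9*9 + 1*16*4 = 307
307 mod 144 = 19
Check: 19 mod 16 = 3 ✓, 19 mod 9 = 1 ✓

x ≡ 19 (mod 144)


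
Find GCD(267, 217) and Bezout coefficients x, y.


Tabular extended Euclidean (each row: r = 267*s + 217*t):
r=267, s=1, t=0
r=217, s=0, t=1
q=1: r=50, s=1, t=-1   [267*(1) + 217*(-1) = 50]
q=4: r=17, s=-4, t=5   [267*(-4) + 217*(5) = 17]
q=2: r=16, s=9, t=-11   [267*(9) + 217*(-11) = 16]
q=1: r=1, s=-13, t=16   [267*(-13) + 217*(16) = 1]
q=16: r=0, s=217, t=-267   [267*(217) + 217*(-267) = 0]
GCD = 1; from the row with r=1: x=-13, y=16
Check: 267*(-13) + 217*(16) = -3471 + 3472 = 1

GCD = 1, x = -13, y = 16


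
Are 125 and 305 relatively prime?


Euclidean algorithm:
305 = 2 * 125 + 55
125 = 2 * 55 + 15
55 = 3 * 15 + 10
15 = 1 * 10 + 5
10 = 2 * 5 + 0
GCD(125, 305) = 5

No, not coprime (GCD = 5)


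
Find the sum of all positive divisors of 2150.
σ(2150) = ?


Divisors of 2150: 1, 2, 5, 10, 25, 43, 50, 86, 215, 430, 1075, 2150
Sum = 1 + 2 + 5 + 10 + 25 + 43 + 50 + 86 + 215 + 430 + 1075 + 2150 = 4092

σ(2150) = 4092


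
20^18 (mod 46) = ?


20^1 mod 46 = 20
20^2 mod 46 = 32
20^3 mod 46 = 42
20^4 mod 46 = 12
20^5 mod 46 = 10
20^6 mod 46 = 16
20^7 mod 46 = 44
20^8 mod 46 = 6
20^9 mod 46 = 28
20^10 mod 46 = 8
20^11 mod 46 = 22
20^12 mod 46 = 26
20^13 mod 46 = 14
20^14 mod 46 = 4
20^15 mod 46 = 34
20^16 mod 46 = 36
20^17 mod 46 = 30
20^18 mod 46 = 2


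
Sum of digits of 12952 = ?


1 + 2 + 9 + 5 + 2 = 19


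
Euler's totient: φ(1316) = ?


1316 = 2^2 × 7 × 47
Prime factors: 2, 7, 47
φ(1316) = 1316 × (1-1/2) × (1-1/7) × (1-1/47)
= 1316 × 1/2 × 6/7 × 46/47 = 552

φ(1316) = 552


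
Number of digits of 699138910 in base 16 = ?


699138910 in base 16 = 29AC035E
Number of digits = 8

8 digits (base 16)


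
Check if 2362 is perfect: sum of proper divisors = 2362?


Proper divisors of 2362: 1, 2, 1181
Sum = 1 + 2 + 1181 = 1184

No, 2362 is not perfect (1184 ≠ 2362)


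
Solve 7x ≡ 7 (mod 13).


GCD(7, 13) = 1, unique solution
a^(-1) mod 13 = 2
x = 2 * 7 mod 13 = 1

x ≡ 1 (mod 13)


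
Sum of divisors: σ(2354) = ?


Divisors of 2354: 1, 2, 11, 22, 107, 214, 1177, 2354
Sum = 1 + 2 + 11 + 22 + 107 + 214 + 1177 + 2354 = 3888

σ(2354) = 3888


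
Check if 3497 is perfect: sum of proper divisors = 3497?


Proper divisors of 3497: 1, 13, 269
Sum = 1 + 13 + 269 = 283

No, 3497 is not perfect (283 ≠ 3497)


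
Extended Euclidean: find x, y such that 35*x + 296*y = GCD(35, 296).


Tabular extended Euclidean (each row: r = 35*s + 296*t):
r=35, s=1, t=0
r=296, s=0, t=1
q=0: r=35, s=1, t=0   [35*(1) + 296*(0) = 35]
q=8: r=16, s=-8, t=1   [35*(-8) + 296*(1) = 16]
q=2: r=3, s=17, t=-2   [35*(17) + 296*(-2) = 3]
q=5: r=1, s=-93, t=11   [35*(-93) + 296*(11) = 1]
q=3: r=0, s=296, t=-35   [35*(296) + 296*(-35) = 0]
GCD = 1; from the row with r=1: x=-93, y=11
Check: 35*(-93) + 296*(11) = -3255 + 3256 = 1

GCD = 1, x = -93, y = 11


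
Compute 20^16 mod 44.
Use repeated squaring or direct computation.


20^1 mod 44 = 20
20^2 mod 44 = 4
20^3 mod 44 = 36
20^4 mod 44 = 16
20^5 mod 44 = 12
20^6 mod 44 = 20
20^7 mod 44 = 4
20^8 mod 44 = 36
20^9 mod 44 = 16
20^10 mod 44 = 12
20^11 mod 44 = 20
20^12 mod 44 = 4
20^13 mod 44 = 36
20^14 mod 44 = 16
20^15 mod 44 = 12
20^16 mod 44 = 20


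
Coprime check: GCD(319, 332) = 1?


Euclidean algorithm:
332 = 1 * 319 + 13
319 = 24 * 13 + 7
13 = 1 * 7 + 6
7 = 1 * 6 + 1
6 = 6 * 1 + 0
GCD(319, 332) = 1

Yes, coprime (GCD = 1)


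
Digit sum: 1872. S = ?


1 + 8 + 7 + 2 = 18


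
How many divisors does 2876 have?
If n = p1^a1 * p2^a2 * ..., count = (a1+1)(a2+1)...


2876 = 2^2 × 719^1
d(2876) = (2+1) × (1+1) = 6

6 divisors


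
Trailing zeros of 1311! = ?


floor(1311/5) = 262
floor(1311/25) = 52
floor(1311/125) = 10
floor(1311/625) = 2
Total = 326

326 trailing zeros


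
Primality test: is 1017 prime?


1017 / 3 = 339 (exact division)
1017 is NOT prime.

No, 1017 is not prime


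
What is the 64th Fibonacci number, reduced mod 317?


F(k) mod 317 for k=1..64:
1, 1, 2, 3, 5, 8, 13, 21, 34, 55, 89, 144, 233, 60, 293, 36, 12, 48, 60, 108, 168, 276, 127, 86, 213, 299, 195, 177, 55, 232, 287, 202, 172, 57, 229, 286, 198, 167, 48, 215, 263, 161, 107, 268, 58, 9, 67, 76, 143, 219, 45, 264, 309, 256, 248, 187, 118, 305, 106, 94, 200, 294, 177, 154
F(64) mod 317 = 154


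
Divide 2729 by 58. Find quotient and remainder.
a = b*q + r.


2729 = 58 * 47 + 3
Check: 2726 + 3 = 2729

q = 47, r = 3


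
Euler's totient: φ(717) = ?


717 = 3 × 239
Prime factors: 3, 239
φ(717) = 717 × (1-1/3) × (1-1/239)
= 717 × 2/3 × 238/239 = 476

φ(717) = 476


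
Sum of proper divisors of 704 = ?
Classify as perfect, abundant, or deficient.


Proper divisors: 1, 2, 4, 8, 11, 16, 22, 32, 44, 64, 88, 176, 352
Sum = 1 + 2 + 4 + 8 + 11 + 16 + 22 + 32 + 44 + 64 + 88 + 176 + 352 = 820
820 > 704 → abundant

s(704) = 820 (abundant)


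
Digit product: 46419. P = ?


4 × 6 × 4 × 1 × 9 = 864


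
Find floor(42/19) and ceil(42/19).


42/19 = 2.2105
floor = 2
ceil = 3

floor = 2, ceil = 3


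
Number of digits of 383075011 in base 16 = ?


383075011 in base 16 = 16D542C3
Number of digits = 8

8 digits (base 16)


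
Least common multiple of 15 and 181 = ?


GCD(15, 181) = 1
LCM = 15*181/1 = 2715/1 = 2715

LCM = 2715


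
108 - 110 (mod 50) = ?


108 - 110 = -2
-2 mod 50 = 48


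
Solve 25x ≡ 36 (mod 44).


GCD(25, 44) = 1, unique solution
a^(-1) mod 44 = 37
x = 37 * 36 mod 44 = 12

x ≡ 12 (mod 44)


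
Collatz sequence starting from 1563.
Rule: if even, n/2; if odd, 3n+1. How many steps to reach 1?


1563 → 4690 → 2345 → 7036 → 3518 → 1759 → 5278 → 2639 → 7918 → 3959 → 11878 → 5939 → 17818 → 8909 → 26728 → 13364 → 6682 → 3341 → 10024 → 5012 → 2506 → 1253 → 3760 → 1880 → 940 → 470 → 235 → 706 → 353 → 1060 → 530 → 265 → 796 → 398 → 199 → 598 → 299 → 898 → 449 → 1348 → 674 → 337 → 1012 → 506 → 253 → 760 → 380 → 190 → 95 → 286 → 143 → 430 → 215 → 646 → 323 → 970 → 485 → 1456 → 728 → 364 → 182 → 91 → 274 → 137 → 412 → 206 → 103 → 310 → 155 → 466 → 233 → 700 → 350 → 175 → 526 → 263 → 790 → 395 → 1186 → 593 → 1780 → 890 → 445 → 1336 → 668 → 334 → 167 → 502 → 251 → 754 → 377 → 1132 → 566 → 283 → 850 → 425 → 1276 → 638 → 319 → 958 → 479 → 1438 → 719 → 2158 → 1079 → 3238 → 1619 → 4858 → 2429 → 7288 → 3644 → 1822 → 911 → 2734 → 1367 → 4102 → 2051 → 6154 → 3077 → 9232 → 4616 → 2308 → 1154 → 577 → 1732 → 866 → 433 → 1300 → 650 → 325 → 976 → 488 → 244 → 122 → 61 → 184 → 92 → 46 → 23 → 70 → 35 → 106 → 53 → 160 → 80 → 40 → 20 → 10 → 5 → 16 → 8 → 4 → 2 → 1
Total steps = 153

153 steps


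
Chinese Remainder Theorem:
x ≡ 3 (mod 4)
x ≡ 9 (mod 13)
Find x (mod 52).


M = 4*13 = 52
M1 = M/4 = 13, M2 = M/13 = 4
M1^(-1) mod 4 = 1, M2^(-1) mod 13 = 10
x = 3*13*1 + 9*4*10 = 399
399 mod 52 = 35
Check: 35 mod 4 = 3 ✓, 35 mod 13 = 9 ✓

x ≡ 35 (mod 52)


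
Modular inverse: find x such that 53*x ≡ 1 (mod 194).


Use the extended Euclidean algorithm on (194, 53); each row r = 194*s + 53*t:
r=194, s=1, t=0
r=53, s=0, t=1
q=3: r=35, s=1, t=-3   [194*(1) + 53*(-3) = 35]
q=1: r=18, s=-1, t=4   [194*(-1) + 53*(4) = 18]
q=1: r=17, s=2, t=-7   [194*(2) + 53*(-7) = 17]
q=1: r=1, s=-3, t=11   [194*(-3) + 53*(11) = 1]
q=17: r=0, s=53, t=-194   [194*(53) + 53*(-194) = 0]
GCD = 1 with t = 11, so 53*(11) ≡ 1 (mod 194)
Inverse = 11 mod 194 = 11
Check: 53 * 11 = 583 ≡ 1 (mod 194)

53^(-1) ≡ 11 (mod 194)


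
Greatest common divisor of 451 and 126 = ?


451 = 3 * 126 + 73
126 = 1 * 73 + 53
73 = 1 * 53 + 20
53 = 2 * 20 + 13
20 = 1 * 13 + 7
13 = 1 * 7 + 6
7 = 1 * 6 + 1
6 = 6 * 1 + 0
GCD = 1


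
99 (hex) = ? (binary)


99 (base 16) = 153 (decimal)
153 (decimal) = 10011001 (base 2)


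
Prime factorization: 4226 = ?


4226 / 2 = 2113
2113 / 2113 = 1
4226 = 2 × 2113


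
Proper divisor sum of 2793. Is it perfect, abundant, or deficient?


Proper divisors: 1, 3, 7, 19, 21, 49, 57, 133, 147, 399, 931
Sum = 1 + 3 + 7 + 19 + 21 + 49 + 57 + 133 + 147 + 399 + 931 = 1767
1767 < 2793 → deficient

s(2793) = 1767 (deficient)


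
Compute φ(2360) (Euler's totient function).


2360 = 2^3 × 5 × 59
Prime factors: 2, 5, 59
φ(2360) = 2360 × (1-1/2) × (1-1/5) × (1-1/59)
= 2360 × 1/2 × 4/5 × 58/59 = 928

φ(2360) = 928


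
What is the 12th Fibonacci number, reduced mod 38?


F(k) mod 38 for k=1..12:
1, 1, 2, 3, 5, 8, 13, 21, 34, 17, 13, 30
F(12) mod 38 = 30


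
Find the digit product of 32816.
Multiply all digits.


3 × 2 × 8 × 1 × 6 = 288


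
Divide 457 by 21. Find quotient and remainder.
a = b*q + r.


457 = 21 * 21 + 16
Check: 441 + 16 = 457

q = 21, r = 16


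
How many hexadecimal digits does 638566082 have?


638566082 in base 16 = 260FBEC2
Number of digits = 8

8 digits (base 16)


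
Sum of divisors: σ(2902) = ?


Divisors of 2902: 1, 2, 1451, 2902
Sum = 1 + 2 + 1451 + 2902 = 4356

σ(2902) = 4356


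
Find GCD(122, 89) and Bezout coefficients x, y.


Tabular extended Euclidean (each row: r = 122*s + 89*t):
r=122, s=1, t=0
r=89, s=0, t=1
q=1: r=33, s=1, t=-1   [122*(1) + 89*(-1) = 33]
q=2: r=23, s=-2, t=3   [122*(-2) + 89*(3) = 23]
q=1: r=10, s=3, t=-4   [122*(3) + 89*(-4) = 10]
q=2: r=3, s=-8, t=11   [122*(-8) + 89*(11) = 3]
q=3: r=1, s=27, t=-37   [122*(27) + 89*(-37) = 1]
q=3: r=0, s=-89, t=122   [122*(-89) + 89*(122) = 0]
GCD = 1; from the row with r=1: x=27, y=-37
Check: 122*(27) + 89*(-37) = 3294 - 3293 = 1

GCD = 1, x = 27, y = -37


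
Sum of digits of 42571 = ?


4 + 2 + 5 + 7 + 1 = 19


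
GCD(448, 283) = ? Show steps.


448 = 1 * 283 + 165
283 = 1 * 165 + 118
165 = 1 * 118 + 47
118 = 2 * 47 + 24
47 = 1 * 24 + 23
24 = 1 * 23 + 1
23 = 23 * 1 + 0
GCD = 1


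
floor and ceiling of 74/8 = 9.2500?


74/8 = 9.2500
floor = 9
ceil = 10

floor = 9, ceil = 10


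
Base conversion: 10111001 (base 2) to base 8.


10111001 (base 2) = 185 (decimal)
185 (decimal) = 271 (base 8)


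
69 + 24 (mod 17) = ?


69 + 24 = 93
93 mod 17 = 8


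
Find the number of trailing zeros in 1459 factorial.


floor(1459/5) = 291
floor(1459/25) = 58
floor(1459/125) = 11
floor(1459/625) = 2
Total = 362

362 trailing zeros


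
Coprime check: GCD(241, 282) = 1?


Euclidean algorithm:
282 = 1 * 241 + 41
241 = 5 * 41 + 36
41 = 1 * 36 + 5
36 = 7 * 5 + 1
5 = 5 * 1 + 0
GCD(241, 282) = 1

Yes, coprime (GCD = 1)


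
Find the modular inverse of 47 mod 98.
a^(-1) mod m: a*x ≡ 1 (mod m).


Use the extended Euclidean algorithm on (98, 47); each row r = 98*s + 47*t:
r=98, s=1, t=0
r=47, s=0, t=1
q=2: r=4, s=1, t=-2   [98*(1) + 47*(-2) = 4]
q=11: r=3, s=-11, t=23   [98*(-11) + 47*(23) = 3]
q=1: r=1, s=12, t=-25   [98*(12) + 47*(-25) = 1]
q=3: r=0, s=-47, t=98   [98*(-47) + 47*(98) = 0]
GCD = 1 with t = -25, so 47*(-25) ≡ 1 (mod 98)
Inverse = -25 mod 98 = 73
Check: 47 * 73 = 3431 ≡ 1 (mod 98)

47^(-1) ≡ 73 (mod 98)


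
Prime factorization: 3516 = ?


3516 / 2 = 1758
1758 / 2 = 879
879 / 3 = 293
293 / 293 = 1
3516 = 2^2 × 3 × 293


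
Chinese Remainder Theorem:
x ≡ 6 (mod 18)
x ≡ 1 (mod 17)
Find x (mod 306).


M = 18*17 = 306
M1 = M/18 = 17, M2 = M/17 = 18
M1^(-1) mod 18 = 17, M2^(-1) mod 17 = 1
x = 6*17*17 + 1*18*1 = 1752
1752 mod 306 = 222
Check: 222 mod 18 = 6 ✓, 222 mod 17 = 1 ✓

x ≡ 222 (mod 306)


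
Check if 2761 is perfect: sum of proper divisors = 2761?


Proper divisors of 2761: 1, 11, 251
Sum = 1 + 11 + 251 = 263

No, 2761 is not perfect (263 ≠ 2761)


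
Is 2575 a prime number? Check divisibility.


2575 / 5 = 515 (exact division)
2575 is NOT prime.

No, 2575 is not prime


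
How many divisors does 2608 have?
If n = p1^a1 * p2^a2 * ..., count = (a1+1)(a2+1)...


2608 = 2^4 × 163^1
d(2608) = (4+1) × (1+1) = 10

10 divisors


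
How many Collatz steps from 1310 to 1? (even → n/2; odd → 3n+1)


1310 → 655 → 1966 → 983 → 2950 → 1475 → 4426 → 2213 → 6640 → 3320 → 1660 → 830 → 415 → 1246 → 623 → 1870 → 935 → 2806 → 1403 → 4210 → 2105 → 6316 → 3158 → 1579 → 4738 → 2369 → 7108 → 3554 → 1777 → 5332 → 2666 → 1333 → 4000 → 2000 → 1000 → 500 → 250 → 125 → 376 → 188 → 94 → 47 → 142 → 71 → 214 → 107 → 322 → 161 → 484 → 242 → 121 → 364 → 182 → 91 → 274 → 137 → 412 → 206 → 103 → 310 → 155 → 466 → 233 → 700 → 350 → 175 → 526 → 263 → 790 → 395 → 1186 → 593 → 1780 → 890 → 445 → 1336 → 668 → 334 → 167 → 502 → 251 → 754 → 377 → 1132 → 566 → 283 → 850 → 425 → 1276 → 638 → 319 → 958 → 479 → 1438 → 719 → 2158 → 1079 → 3238 → 1619 → 4858 → 2429 → 7288 → 3644 → 1822 → 911 → 2734 → 1367 → 4102 → 2051 → 6154 → 3077 → 9232 → 4616 → 2308 → 1154 → 577 → 1732 → 866 → 433 → 1300 → 650 → 325 → 976 → 488 → 244 → 122 → 61 → 184 → 92 → 46 → 23 → 70 → 35 → 106 → 53 → 160 → 80 → 40 → 20 → 10 → 5 → 16 → 8 → 4 → 2 → 1
Total steps = 145

145 steps


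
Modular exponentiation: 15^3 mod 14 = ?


15^1 mod 14 = 1
15^2 mod 14 = 1
15^3 mod 14 = 1


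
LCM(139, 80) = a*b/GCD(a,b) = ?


GCD(139, 80) = 1
LCM = 139*80/1 = 11120/1 = 11120

LCM = 11120


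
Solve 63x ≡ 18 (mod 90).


GCD(63, 90) = 9 divides 18
Divide: 7x ≡ 2 (mod 10)
x ≡ 6 (mod 10)


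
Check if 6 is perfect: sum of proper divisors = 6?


Proper divisors of 6: 1, 2, 3
Sum = 1 + 2 + 3 = 6

Yes, 6 is perfect (6 = 6)


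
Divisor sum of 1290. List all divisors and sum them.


Divisors of 1290: 1, 2, 3, 5, 6, 10, 15, 30, 43, 86, 129, 215, 258, 430, 645, 1290
Sum = 1 + 2 + 3 + 5 + 6 + 10 + 15 + 30 + 43 + 86 + 129 + 215 + 258 + 430 + 645 + 1290 = 3168

σ(1290) = 3168


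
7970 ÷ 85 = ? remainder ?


7970 = 85 * 93 + 65
Check: 7905 + 65 = 7970

q = 93, r = 65


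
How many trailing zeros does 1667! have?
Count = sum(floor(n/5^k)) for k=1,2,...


floor(1667/5) = 333
floor(1667/25) = 66
floor(1667/125) = 13
floor(1667/625) = 2
Total = 414

414 trailing zeros


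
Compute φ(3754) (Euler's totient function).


3754 = 2 × 1877
Prime factors: 2, 1877
φ(3754) = 3754 × (1-1/2) × (1-1/1877)
= 3754 × 1/2 × 1876/1877 = 1876

φ(3754) = 1876


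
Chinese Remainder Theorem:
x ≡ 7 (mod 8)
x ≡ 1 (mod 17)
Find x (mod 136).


M = 8*17 = 136
M1 = M/8 = 17, M2 = M/17 = 8
M1^(-1) mod 8 = 1, M2^(-1) mod 17 = 15
x = 7*17*1 + 1*8*15 = 239
239 mod 136 = 103
Check: 103 mod 8 = 7 ✓, 103 mod 17 = 1 ✓

x ≡ 103 (mod 136)


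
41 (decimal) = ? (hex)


41 (base 10) = 41 (decimal)
41 (decimal) = 29 (base 16)


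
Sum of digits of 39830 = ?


3 + 9 + 8 + 3 + 0 = 23


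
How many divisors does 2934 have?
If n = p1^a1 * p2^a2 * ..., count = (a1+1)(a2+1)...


2934 = 2^1 × 3^2 × 163^1
d(2934) = (1+1) × (2+1) × (1+1) = 12

12 divisors


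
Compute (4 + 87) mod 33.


4 + 87 = 91
91 mod 33 = 25


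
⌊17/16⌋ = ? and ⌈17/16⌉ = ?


17/16 = 1.0625
floor = 1
ceil = 2

floor = 1, ceil = 2


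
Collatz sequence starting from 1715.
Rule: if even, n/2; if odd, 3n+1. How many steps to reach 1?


1715 → 5146 → 2573 → 7720 → 3860 → 1930 → 965 → 2896 → 1448 → 724 → 362 → 181 → 544 → 272 → 136 → 68 → 34 → 17 → 52 → 26 → 13 → 40 → 20 → 10 → 5 → 16 → 8 → 4 → 2 → 1
Total steps = 29

29 steps


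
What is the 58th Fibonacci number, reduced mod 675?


F(k) mod 675 for k=1..58:
1, 1, 2, 3, 5, 8, 13, 21, 34, 55, 89, 144, 233, 377, 610, 312, 247, 559, 131, 15, 146, 161, 307, 468, 100, 568, 668, 561, 554, 440, 319, 84, 403, 487, 215, 27, 242, 269, 511, 105, 616, 46, 662, 33, 20, 53, 73, 126, 199, 325, 524, 174, 23, 197, 220, 417, 637, 379
F(58) mod 675 = 379


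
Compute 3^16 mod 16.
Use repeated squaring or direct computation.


3^1 mod 16 = 3
3^2 mod 16 = 9
3^3 mod 16 = 11
3^4 mod 16 = 1
3^5 mod 16 = 3
3^6 mod 16 = 9
3^7 mod 16 = 11
3^8 mod 16 = 1
3^9 mod 16 = 3
3^10 mod 16 = 9
3^11 mod 16 = 11
3^12 mod 16 = 1
3^13 mod 16 = 3
3^14 mod 16 = 9
3^15 mod 16 = 11
3^16 mod 16 = 1


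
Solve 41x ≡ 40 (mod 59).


GCD(41, 59) = 1, unique solution
a^(-1) mod 59 = 36
x = 36 * 40 mod 59 = 24

x ≡ 24 (mod 59)


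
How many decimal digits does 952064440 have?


952064440 has 9 digits in base 10
floor(log10(952064440)) + 1 = floor(8.9787) + 1 = 9

9 digits (base 10)


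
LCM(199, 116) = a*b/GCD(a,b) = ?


GCD(199, 116) = 1
LCM = 199*116/1 = 23084/1 = 23084

LCM = 23084


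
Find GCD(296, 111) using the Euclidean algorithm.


296 = 2 * 111 + 74
111 = 1 * 74 + 37
74 = 2 * 37 + 0
GCD = 37


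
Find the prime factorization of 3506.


3506 / 2 = 1753
1753 / 1753 = 1
3506 = 2 × 1753


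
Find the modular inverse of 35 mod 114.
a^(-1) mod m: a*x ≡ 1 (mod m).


Use the extended Euclidean algorithm on (114, 35); each row r = 114*s + 35*t:
r=114, s=1, t=0
r=35, s=0, t=1
q=3: r=9, s=1, t=-3   [114*(1) + 35*(-3) = 9]
q=3: r=8, s=-3, t=10   [114*(-3) + 35*(10) = 8]
q=1: r=1, s=4, t=-13   [114*(4) + 35*(-13) = 1]
q=8: r=0, s=-35, t=114   [114*(-35) + 35*(114) = 0]
GCD = 1 with t = -13, so 35*(-13) ≡ 1 (mod 114)
Inverse = -13 mod 114 = 101
Check: 35 * 101 = 3535 ≡ 1 (mod 114)

35^(-1) ≡ 101 (mod 114)


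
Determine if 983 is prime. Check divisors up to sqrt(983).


Check divisors up to sqrt(983) = 31.3528
No divisors found.
983 is prime.

Yes, 983 is prime


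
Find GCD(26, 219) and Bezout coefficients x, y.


Tabular extended Euclidean (each row: r = 26*s + 219*t):
r=26, s=1, t=0
r=219, s=0, t=1
q=0: r=26, s=1, t=0   [26*(1) + 219*(0) = 26]
q=8: r=11, s=-8, t=1   [26*(-8) + 219*(1) = 11]
q=2: r=4, s=17, t=-2   [26*(17) + 219*(-2) = 4]
q=2: r=3, s=-42, t=5   [26*(-42) + 219*(5) = 3]
q=1: r=1, s=59, t=-7   [26*(59) + 219*(-7) = 1]
q=3: r=0, s=-219, t=26   [26*(-219) + 219*(26) = 0]
GCD = 1; from the row with r=1: x=59, y=-7
Check: 26*(59) + 219*(-7) = 1534 - 1533 = 1

GCD = 1, x = 59, y = -7


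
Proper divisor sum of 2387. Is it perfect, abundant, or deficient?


Proper divisors: 1, 7, 11, 31, 77, 217, 341
Sum = 1 + 7 + 11 + 31 + 77 + 217 + 341 = 685
685 < 2387 → deficient

s(2387) = 685 (deficient)


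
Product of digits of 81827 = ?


8 × 1 × 8 × 2 × 7 = 896


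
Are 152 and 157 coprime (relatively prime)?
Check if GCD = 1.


Euclidean algorithm:
157 = 1 * 152 + 5
152 = 30 * 5 + 2
5 = 2 * 2 + 1
2 = 2 * 1 + 0
GCD(152, 157) = 1

Yes, coprime (GCD = 1)


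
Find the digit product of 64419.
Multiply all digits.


6 × 4 × 4 × 1 × 9 = 864


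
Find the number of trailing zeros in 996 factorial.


floor(996/5) = 199
floor(996/25) = 39
floor(996/125) = 7
floor(996/625) = 1
Total = 246

246 trailing zeros


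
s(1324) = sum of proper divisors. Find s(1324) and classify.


Proper divisors: 1, 2, 4, 331, 662
Sum = 1 + 2 + 4 + 331 + 662 = 1000
1000 < 1324 → deficient

s(1324) = 1000 (deficient)


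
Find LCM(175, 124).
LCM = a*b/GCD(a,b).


GCD(175, 124) = 1
LCM = 175*124/1 = 21700/1 = 21700

LCM = 21700


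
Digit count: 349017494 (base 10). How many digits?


349017494 has 9 digits in base 10
floor(log10(349017494)) + 1 = floor(8.5428) + 1 = 9

9 digits (base 10)


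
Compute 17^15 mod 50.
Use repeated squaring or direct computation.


17^1 mod 50 = 17
17^2 mod 50 = 39
17^3 mod 50 = 13
17^4 mod 50 = 21
17^5 mod 50 = 7
17^6 mod 50 = 19
17^7 mod 50 = 23
17^8 mod 50 = 41
17^9 mod 50 = 47
17^10 mod 50 = 49
17^11 mod 50 = 33
17^12 mod 50 = 11
17^13 mod 50 = 37
17^14 mod 50 = 29
17^15 mod 50 = 43


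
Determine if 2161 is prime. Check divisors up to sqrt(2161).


Check divisors up to sqrt(2161) = 46.4866
No divisors found.
2161 is prime.

Yes, 2161 is prime


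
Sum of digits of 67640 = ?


6 + 7 + 6 + 4 + 0 = 23


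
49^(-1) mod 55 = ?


Use the extended Euclidean algorithm on (55, 49); each row r = 55*s + 49*t:
r=55, s=1, t=0
r=49, s=0, t=1
q=1: r=6, s=1, t=-1   [55*(1) + 49*(-1) = 6]
q=8: r=1, s=-8, t=9   [55*(-8) + 49*(9) = 1]
q=6: r=0, s=49, t=-55   [55*(49) + 49*(-55) = 0]
GCD = 1 with t = 9, so 49*(9) ≡ 1 (mod 55)
Inverse = 9 mod 55 = 9
Check: 49 * 9 = 441 ≡ 1 (mod 55)

49^(-1) ≡ 9 (mod 55)


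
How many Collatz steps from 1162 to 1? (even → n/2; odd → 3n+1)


1162 → 581 → 1744 → 872 → 436 → 218 → 109 → 328 → 164 → 82 → 41 → 124 → 62 → 31 → 94 → 47 → 142 → 71 → 214 → 107 → 322 → 161 → 484 → 242 → 121 → 364 → 182 → 91 → 274 → 137 → 412 → 206 → 103 → 310 → 155 → 466 → 233 → 700 → 350 → 175 → 526 → 263 → 790 → 395 → 1186 → 593 → 1780 → 890 → 445 → 1336 → 668 → 334 → 167 → 502 → 251 → 754 → 377 → 1132 → 566 → 283 → 850 → 425 → 1276 → 638 → 319 → 958 → 479 → 1438 → 719 → 2158 → 1079 → 3238 → 1619 → 4858 → 2429 → 7288 → 3644 → 1822 → 911 → 2734 → 1367 → 4102 → 2051 → 6154 → 3077 → 9232 → 4616 → 2308 → 1154 → 577 → 1732 → 866 → 433 → 1300 → 650 → 325 → 976 → 488 → 244 → 122 → 61 → 184 → 92 → 46 → 23 → 70 → 35 → 106 → 53 → 160 → 80 → 40 → 20 → 10 → 5 → 16 → 8 → 4 → 2 → 1
Total steps = 119

119 steps


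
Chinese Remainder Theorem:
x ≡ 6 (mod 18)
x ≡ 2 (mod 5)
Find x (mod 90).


M = 18*5 = 90
M1 = M/18 = 5, M2 = M/5 = 18
M1^(-1) mod 18 = 11, M2^(-1) mod 5 = 2
x = 6*5*11 + 2*18*2 = 402
402 mod 90 = 42
Check: 42 mod 18 = 6 ✓, 42 mod 5 = 2 ✓

x ≡ 42 (mod 90)


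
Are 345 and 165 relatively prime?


Euclidean algorithm:
345 = 2 * 165 + 15
165 = 11 * 15 + 0
GCD(345, 165) = 15

No, not coprime (GCD = 15)


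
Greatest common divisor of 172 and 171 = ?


172 = 1 * 171 + 1
171 = 171 * 1 + 0
GCD = 1


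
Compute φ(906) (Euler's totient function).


906 = 2 × 3 × 151
Prime factors: 2, 3, 151
φ(906) = 906 × (1-1/2) × (1-1/3) × (1-1/151)
= 906 × 1/2 × 2/3 × 150/151 = 300

φ(906) = 300


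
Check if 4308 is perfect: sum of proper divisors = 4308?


Proper divisors of 4308: 1, 2, 3, 4, 6, 12, 359, 718, 1077, 1436, 2154
Sum = 1 + 2 + 3 + 4 + 6 + 12 + 359 + 718 + 1077 + 1436 + 2154 = 5772

No, 4308 is not perfect (5772 ≠ 4308)


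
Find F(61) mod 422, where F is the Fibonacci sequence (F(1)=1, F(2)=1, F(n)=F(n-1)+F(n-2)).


F(k) mod 422 for k=1..61:
1, 1, 2, 3, 5, 8, 13, 21, 34, 55, 89, 144, 233, 377, 188, 143, 331, 52, 383, 13, 396, 409, 383, 370, 331, 279, 188, 45, 233, 278, 89, 367, 34, 401, 13, 414, 5, 419, 2, 421, 1, 0, 1, 1, 2, 3, 5, 8, 13, 21, 34, 55, 89, 144, 233, 377, 188, 143, 331, 52, 383
F(61) mod 422 = 383
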